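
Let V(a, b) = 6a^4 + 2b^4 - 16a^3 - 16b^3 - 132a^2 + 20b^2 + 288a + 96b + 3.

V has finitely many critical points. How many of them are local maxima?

1

V separates as a function of a plus a function of b, so ∇V=0 decouples.
∂V/∂a = 24(a - 4)(a - 1)(a + 3) = 0 at a ∈ {-3, 1, 4}; ∂V/∂b = 8(b - 4)(b - 3)(b + 1) = 0 at b ∈ {-1, 3, 4}.
The Hessian is diagonal: diag(V_aa, V_bb). Second derivatives: V_aa(-3)=672, V_aa(1)=-288, V_aa(4)=504; V_bb(-1)=160, V_bb(3)=-32, V_bb(4)=40.
Local maxima occur where both diagonal entries negative: (1, 3). Count: 1.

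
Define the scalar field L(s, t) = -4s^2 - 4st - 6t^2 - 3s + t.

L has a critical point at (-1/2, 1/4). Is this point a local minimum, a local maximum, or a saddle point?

local maximum

The Hessian of L is constant: H = [[-8, -4], [-4, -12]].
det(H) = (-8)·(-12) − (-4)² = 80.
det(H) > 0 and tr(H) = -20 < 0, so H is negative definite and the point is a local maximum.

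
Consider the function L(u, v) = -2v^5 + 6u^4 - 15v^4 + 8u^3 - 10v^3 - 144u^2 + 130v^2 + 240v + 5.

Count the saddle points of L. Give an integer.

6

L separates as a function of u plus a function of v, so ∇L=0 decouples.
∂L/∂u = 24u(u - 3)(u + 4) = 0 at u ∈ {-4, 0, 3}; ∂L/∂v = -10(v - 2)(v + 1)(v + 3)(v + 4) = 0 at v ∈ {-4, -3, -1, 2}.
The Hessian is diagonal: diag(L_uu, L_vv). Second derivatives: L_uu(-4)=672, L_uu(0)=-288, L_uu(3)=504; L_vv(-4)=180, L_vv(-3)=-100, L_vv(-1)=180, L_vv(2)=-900.
Saddle points occur where the two diagonal entries have opposite signs: (-4, -3), (-4, 2), (0, -4), (0, -1), (3, -3), (3, 2). Count: 6.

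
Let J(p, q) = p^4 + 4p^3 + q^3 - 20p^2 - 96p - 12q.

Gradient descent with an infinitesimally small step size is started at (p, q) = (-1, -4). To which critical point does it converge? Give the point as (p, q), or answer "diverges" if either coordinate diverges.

diverges

J is separable, so gradient descent decouples: p follows -∂J/∂p, q follows -∂J/∂q.
∂J/∂p = 4(p - 3)(p + 2)(p + 4); at p=-1 this is -48, so p increases.
∂J/∂q = 3(q - 2)(q + 2); at q=-4 this is 36, so q decreases.
The q-coordinate has no critical point in that direction and runs off to infinity.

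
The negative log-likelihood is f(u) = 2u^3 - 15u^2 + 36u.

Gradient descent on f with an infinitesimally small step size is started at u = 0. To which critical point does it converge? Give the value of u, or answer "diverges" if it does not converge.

diverges

f'(u) = 6(u - 3)(u - 2), so f'(0) = 36.
Gradient descent moves in the -f' direction, i.e. u is decreasing.
There is no critical point below u=0, and f' keeps the same sign, so the iterate runs off to −∞.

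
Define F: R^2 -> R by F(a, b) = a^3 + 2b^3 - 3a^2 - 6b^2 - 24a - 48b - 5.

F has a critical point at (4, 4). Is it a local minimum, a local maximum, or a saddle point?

local minimum

The mixed partial ∂²F/∂a∂b is 0, so the Hessian at any point is diag(F_aa, F_bb) = diag(6(a - 1), 12(b - 1)).
At (4, 4): H = diag(18, 36).
Both eigenvalues are positive, so H is positive definite: a local minimum.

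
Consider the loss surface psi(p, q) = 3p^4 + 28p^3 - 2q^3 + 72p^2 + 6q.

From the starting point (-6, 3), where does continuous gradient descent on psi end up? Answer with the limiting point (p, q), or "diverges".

psi is separable, so gradient descent decouples: p follows -∂psi/∂p, q follows -∂psi/∂q.
∂psi/∂p = 12p(p + 3)(p + 4); at p=-6 this is -432, so p increases.
∂psi/∂q = -6(q - 1)(q + 1); at q=3 this is -48, so q increases.
The q-coordinate has no critical point in that direction and runs off to infinity.

diverges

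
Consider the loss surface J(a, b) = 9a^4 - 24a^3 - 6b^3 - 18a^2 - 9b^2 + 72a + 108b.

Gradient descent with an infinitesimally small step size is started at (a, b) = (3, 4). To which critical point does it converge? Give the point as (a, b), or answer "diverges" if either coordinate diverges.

diverges

J is separable, so gradient descent decouples: a follows -∂J/∂a, b follows -∂J/∂b.
∂J/∂a = 36(a - 2)(a - 1)(a + 1); at a=3 this is 288, so a decreases.
∂J/∂b = -18(b - 2)(b + 3); at b=4 this is -252, so b increases.
The b-coordinate has no critical point in that direction and runs off to infinity.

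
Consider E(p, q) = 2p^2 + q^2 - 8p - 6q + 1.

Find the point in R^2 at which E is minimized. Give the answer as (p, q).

E(p,q) separates as A(p) + B(q) + 1, so its minimum is min A + min B + 1.
A'(p) = 4p - 8 vanishes at p ∈ {2}; B'(q) = 2q - 6 vanishes at q ∈ {3}.
Local minima of A (where A''>0): A(2)=-8. Local minima of B: B(3)=-9.
So the global minimum of E is A(2) + B(3) + 1 = -8 − 9 + 1 = -16, attained at (2, 3).

(2, 3)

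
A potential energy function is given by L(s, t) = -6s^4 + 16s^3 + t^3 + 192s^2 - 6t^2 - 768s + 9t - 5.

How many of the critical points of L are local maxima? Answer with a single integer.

L separates as a function of s plus a function of t, so ∇L=0 decouples.
∂L/∂s = -24(s - 4)(s - 2)(s + 4) = 0 at s ∈ {-4, 2, 4}; ∂L/∂t = 3(t - 3)(t - 1) = 0 at t ∈ {1, 3}.
The Hessian is diagonal: diag(L_ss, L_tt). Second derivatives: L_ss(-4)=-1152, L_ss(2)=288, L_ss(4)=-384; L_tt(1)=-6, L_tt(3)=6.
Local maxima occur where both diagonal entries negative: (-4, 1), (4, 1). Count: 2.

2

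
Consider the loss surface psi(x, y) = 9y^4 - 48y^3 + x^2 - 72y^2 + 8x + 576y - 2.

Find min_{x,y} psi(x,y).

psi(x,y) separates as P(x) + Q(y) − 2, so its minimum is min P + min Q − 2.
P'(x) = 2x + 8 vanishes at x ∈ {-4}; Q'(y) = 36(y - 4)(y - 2)(y + 2) vanishes at y ∈ {-2, 2, 4}.
Local minima of P (where P''>0): P(-4)=-16. Local minima of Q: Q(-2)=-912, Q(4)=384.
So the global minimum of psi is P(-4) + Q(-2) − 2 = -16 − 912 − 2 = -930, attained at (-4, -2).

-930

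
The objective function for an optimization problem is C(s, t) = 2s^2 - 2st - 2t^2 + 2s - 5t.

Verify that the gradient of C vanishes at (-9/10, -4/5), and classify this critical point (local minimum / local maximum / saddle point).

∇C = (4s - 2t + 2, -2s - 4t - 5); substituting (-9/10, -4/5) gives ∇C = (0, 0), so (-9/10, -4/5) is indeed a critical point.
The Hessian of C is constant: H = [[4, -2], [-2, -4]].
det(H) = 4·(-4) − (-2)² = -20.
Since det(H) < 0, H is indefinite and the critical point is a saddle point.

saddle point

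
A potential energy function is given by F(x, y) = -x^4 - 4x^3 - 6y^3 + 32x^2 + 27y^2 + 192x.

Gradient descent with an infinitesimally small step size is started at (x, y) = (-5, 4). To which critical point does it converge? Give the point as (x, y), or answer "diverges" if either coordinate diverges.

F is separable, so gradient descent decouples: x follows -∂F/∂x, y follows -∂F/∂y.
∂F/∂x = -4(x - 4)(x + 3)(x + 4); at x=-5 this is 72, so x decreases.
∂F/∂y = -18y(y - 3); at y=4 this is -72, so y increases.
The x-coordinate has no critical point in that direction and runs off to infinity.

diverges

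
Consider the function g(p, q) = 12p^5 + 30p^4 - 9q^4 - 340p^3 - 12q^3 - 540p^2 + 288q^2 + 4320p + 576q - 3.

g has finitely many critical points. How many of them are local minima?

g separates as a function of p plus a function of q, so ∇g=0 decouples.
∂g/∂p = 60(p - 3)(p - 2)(p + 3)(p + 4) = 0 at p ∈ {-4, -3, 2, 3}; ∂g/∂q = -36(q - 4)(q + 1)(q + 4) = 0 at q ∈ {-4, -1, 4}.
The Hessian is diagonal: diag(g_pp, g_qq). Second derivatives: g_pp(-4)=-2520, g_pp(-3)=1800, g_pp(2)=-1800, g_pp(3)=2520; g_qq(-4)=-864, g_qq(-1)=540, g_qq(4)=-1440.
Local minima occur where both diagonal entries positive: (-3, -1), (3, -1). Count: 2.

2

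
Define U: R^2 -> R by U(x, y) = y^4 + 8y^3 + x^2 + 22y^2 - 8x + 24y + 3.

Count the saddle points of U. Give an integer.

U separates as a function of x plus a function of y, so ∇U=0 decouples.
∂U/∂x = 2(x - 4) = 0 at x ∈ {4}; ∂U/∂y = 4(y + 1)(y + 2)(y + 3) = 0 at y ∈ {-3, -2, -1}.
The Hessian is diagonal: diag(U_xx, U_yy). Second derivatives: U_xx(4)=2; U_yy(-3)=8, U_yy(-2)=-4, U_yy(-1)=8.
Saddle points occur where the two diagonal entries have opposite signs: (4, -2). Count: 1.

1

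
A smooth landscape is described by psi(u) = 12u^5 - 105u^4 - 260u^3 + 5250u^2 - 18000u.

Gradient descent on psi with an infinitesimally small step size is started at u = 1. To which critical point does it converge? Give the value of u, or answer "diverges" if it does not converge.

3

psi'(u) = 60(u - 5)(u - 4)(u - 3)(u + 5), so psi'(1) = -8640.
Gradient descent moves in the -psi' direction, i.e. u is increasing.
The nearest critical point in that direction is u = 3, where psi'' = 960 > 0 (a local minimum). The iterate converges there.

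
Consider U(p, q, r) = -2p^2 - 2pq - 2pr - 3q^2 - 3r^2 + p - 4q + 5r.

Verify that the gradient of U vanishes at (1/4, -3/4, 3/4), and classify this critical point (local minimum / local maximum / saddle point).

local maximum

∇U = (-4p - 2q - 2r + 1, -2p - 6q - 4, -2p - 6r + 5); substituting (1/4, -3/4, 3/4) gives ∇U = (0, 0, 0), so (1/4, -3/4, 3/4) is indeed a critical point.
The Hessian is constant: H = [[-4, -2, -2], [-2, -6, 0], [-2, 0, -6]].
Leading principal minors: Δ₁ = -4, Δ₂ = 20, Δ₃ = -96.
The minors alternate sign starting negative (−, +, −), so H is negative definite: a local maximum.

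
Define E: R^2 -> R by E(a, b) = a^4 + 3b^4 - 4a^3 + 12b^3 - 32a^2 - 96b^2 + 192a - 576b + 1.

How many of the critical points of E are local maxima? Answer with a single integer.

E separates as a function of a plus a function of b, so ∇E=0 decouples.
∂E/∂a = 4(a - 4)(a - 3)(a + 4) = 0 at a ∈ {-4, 3, 4}; ∂E/∂b = 12(b - 4)(b + 3)(b + 4) = 0 at b ∈ {-4, -3, 4}.
The Hessian is diagonal: diag(E_aa, E_bb). Second derivatives: E_aa(-4)=224, E_aa(3)=-28, E_aa(4)=32; E_bb(-4)=96, E_bb(-3)=-84, E_bb(4)=672.
Local maxima occur where both diagonal entries negative: (3, -3). Count: 1.

1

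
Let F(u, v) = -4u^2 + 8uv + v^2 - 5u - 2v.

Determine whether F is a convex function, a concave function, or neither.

F is quadratic, so its Hessian is the constant matrix H = [[-8, 8], [8, 2]].
det(H) = -80, tr(H) = -6.
det(H) < 0, so H is indefinite: neither convex nor concave.

neither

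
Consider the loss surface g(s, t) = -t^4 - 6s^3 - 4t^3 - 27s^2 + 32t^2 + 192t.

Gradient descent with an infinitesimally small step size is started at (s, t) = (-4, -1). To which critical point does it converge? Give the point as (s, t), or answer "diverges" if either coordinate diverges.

g is separable, so gradient descent decouples: s follows -∂g/∂s, t follows -∂g/∂t.
∂g/∂s = -18s(s + 3); at s=-4 this is -72, so s increases.
∂g/∂t = -4(t - 4)(t + 3)(t + 4); at t=-1 this is 120, so t decreases.
s converges to its nearest critical value -3 (a local min of the s-part); t converges to -3. The iterate converges to (-3, -3).

(-3, -3)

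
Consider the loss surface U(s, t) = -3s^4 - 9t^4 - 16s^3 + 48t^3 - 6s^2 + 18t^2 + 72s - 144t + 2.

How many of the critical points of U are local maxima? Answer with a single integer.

U separates as a function of s plus a function of t, so ∇U=0 decouples.
∂U/∂s = -12(s - 1)(s + 2)(s + 3) = 0 at s ∈ {-3, -2, 1}; ∂U/∂t = -36(t - 4)(t - 1)(t + 1) = 0 at t ∈ {-1, 1, 4}.
The Hessian is diagonal: diag(U_ss, U_tt). Second derivatives: U_ss(-3)=-48, U_ss(-2)=36, U_ss(1)=-144; U_tt(-1)=-360, U_tt(1)=216, U_tt(4)=-540.
Local maxima occur where both diagonal entries negative: (-3, -1), (-3, 4), (1, -1), (1, 4). Count: 4.

4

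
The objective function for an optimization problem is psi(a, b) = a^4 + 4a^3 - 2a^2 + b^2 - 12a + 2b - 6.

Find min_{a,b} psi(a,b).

-16

psi(a,b) separates as P(a) + Q(b) − 6, so its minimum is min P + min Q − 6.
P'(a) = 4(a - 1)(a + 1)(a + 3) vanishes at a ∈ {-3, -1, 1}; Q'(b) = 2b + 2 vanishes at b ∈ {-1}.
Local minima of P (where P''>0): P(-3)=-9, P(1)=-9. Local minima of Q: Q(-1)=-1.
So the global minimum of psi is P(-3) + Q(-1) − 6 = -9 − 1 − 6 = -16, attained at (-3, -1).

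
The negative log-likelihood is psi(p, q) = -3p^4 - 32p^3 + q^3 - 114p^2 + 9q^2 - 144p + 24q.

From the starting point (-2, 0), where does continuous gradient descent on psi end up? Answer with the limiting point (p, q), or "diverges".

(-3, -2)

psi is separable, so gradient descent decouples: p follows -∂psi/∂p, q follows -∂psi/∂q.
∂psi/∂p = -12(p + 1)(p + 3)(p + 4); at p=-2 this is 24, so p decreases.
∂psi/∂q = 3(q + 2)(q + 4); at q=0 this is 24, so q decreases.
p converges to its nearest critical value -3 (a local min of the p-part); q converges to -2. The iterate converges to (-3, -2).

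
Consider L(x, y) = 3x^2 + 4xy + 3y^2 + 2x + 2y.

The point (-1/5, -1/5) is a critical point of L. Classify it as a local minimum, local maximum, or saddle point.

local minimum

The Hessian of L is constant: H = [[6, 4], [4, 6]].
det(H) = 6·6 − 4² = 20.
det(H) > 0 and tr(H) = 12 > 0, so H is positive definite and the point is a local minimum.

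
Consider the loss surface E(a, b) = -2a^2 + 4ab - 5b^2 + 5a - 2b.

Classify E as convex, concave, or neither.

E is quadratic, so its Hessian is the constant matrix H = [[-4, 4], [4, -10]].
det(H) = 24, tr(H) = -14.
det(H) > 0 and tr(H) < 0, so H is negative definite everywhere: concave.

concave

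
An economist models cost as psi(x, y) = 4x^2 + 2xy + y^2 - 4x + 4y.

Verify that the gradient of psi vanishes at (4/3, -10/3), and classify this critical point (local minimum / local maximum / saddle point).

∇psi = (8x + 2y - 4, 2x + 2y + 4); substituting (4/3, -10/3) gives ∇psi = (0, 0), so (4/3, -10/3) is indeed a critical point.
The Hessian of psi is constant: H = [[8, 2], [2, 2]].
det(H) = 8·2 − 2² = 12.
det(H) > 0 and tr(H) = 10 > 0, so H is positive definite and the point is a local minimum.

local minimum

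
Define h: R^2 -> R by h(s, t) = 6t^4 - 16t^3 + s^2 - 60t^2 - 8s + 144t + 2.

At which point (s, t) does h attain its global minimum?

(4, -2)

h(s,t) separates as P(s) + Q(t) + 2, so its minimum is min P + min Q + 2.
P'(s) = 2s - 8 vanishes at s ∈ {4}; Q'(t) = 24(t - 3)(t - 1)(t + 2) vanishes at t ∈ {-2, 1, 3}.
Local minima of P (where P''>0): P(4)=-16. Local minima of Q: Q(-2)=-304, Q(3)=-54.
So the global minimum of h is P(4) + Q(-2) + 2 = -16 − 304 + 2 = -318, attained at (4, -2).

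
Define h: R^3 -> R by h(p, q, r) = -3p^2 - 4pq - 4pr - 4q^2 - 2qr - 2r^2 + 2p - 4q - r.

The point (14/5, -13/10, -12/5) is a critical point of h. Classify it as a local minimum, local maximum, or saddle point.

local maximum

The Hessian is constant: H = [[-6, -4, -4], [-4, -8, -2], [-4, -2, -4]].
Leading principal minors: Δ₁ = -6, Δ₂ = 32, Δ₃ = -40.
The minors alternate sign starting negative (−, +, −), so H is negative definite: a local maximum.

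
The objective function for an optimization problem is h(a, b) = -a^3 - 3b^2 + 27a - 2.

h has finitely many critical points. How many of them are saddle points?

h separates as a function of a plus a function of b, so ∇h=0 decouples.
∂h/∂a = -3(a - 3)(a + 3) = 0 at a ∈ {-3, 3}; ∂h/∂b = -6b = 0 at b ∈ {0}.
The Hessian is diagonal: diag(h_aa, h_bb). Second derivatives: h_aa(-3)=18, h_aa(3)=-18; h_bb(0)=-6.
Saddle points occur where the two diagonal entries have opposite signs: (-3, 0). Count: 1.

1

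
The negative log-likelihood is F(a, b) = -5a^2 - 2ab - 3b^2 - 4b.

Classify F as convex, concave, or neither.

F is quadratic, so its Hessian is the constant matrix H = [[-10, -2], [-2, -6]].
det(H) = 56, tr(H) = -16.
det(H) > 0 and tr(H) < 0, so H is negative definite everywhere: concave.

concave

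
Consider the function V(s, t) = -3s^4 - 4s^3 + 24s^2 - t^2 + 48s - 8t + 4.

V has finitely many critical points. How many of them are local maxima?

2

V separates as a function of s plus a function of t, so ∇V=0 decouples.
∂V/∂s = -12(s - 2)(s + 1)(s + 2) = 0 at s ∈ {-2, -1, 2}; ∂V/∂t = -2(t + 4) = 0 at t ∈ {-4}.
The Hessian is diagonal: diag(V_ss, V_tt). Second derivatives: V_ss(-2)=-48, V_ss(-1)=36, V_ss(2)=-144; V_tt(-4)=-2.
Local maxima occur where both diagonal entries negative: (-2, -4), (2, -4). Count: 2.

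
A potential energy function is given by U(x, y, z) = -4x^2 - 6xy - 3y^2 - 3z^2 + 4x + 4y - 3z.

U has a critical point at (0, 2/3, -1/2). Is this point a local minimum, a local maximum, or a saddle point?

local maximum

The Hessian is constant: H = [[-8, -6, 0], [-6, -6, 0], [0, 0, -6]].
Leading principal minors: Δ₁ = -8, Δ₂ = 12, Δ₃ = -72.
The minors alternate sign starting negative (−, +, −), so H is negative definite: a local maximum.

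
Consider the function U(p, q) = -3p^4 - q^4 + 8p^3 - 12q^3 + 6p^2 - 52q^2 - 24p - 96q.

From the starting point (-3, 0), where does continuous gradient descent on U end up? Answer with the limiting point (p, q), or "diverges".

diverges

U is separable, so gradient descent decouples: p follows -∂U/∂p, q follows -∂U/∂q.
∂U/∂p = -12(p - 2)(p - 1)(p + 1); at p=-3 this is 480, so p decreases.
∂U/∂q = -4(q + 2)(q + 3)(q + 4); at q=0 this is -96, so q increases.
The p-coordinate has no critical point in that direction and runs off to infinity.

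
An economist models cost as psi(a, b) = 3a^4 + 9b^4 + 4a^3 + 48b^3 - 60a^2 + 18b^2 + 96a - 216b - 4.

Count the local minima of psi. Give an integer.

4

psi separates as a function of a plus a function of b, so ∇psi=0 decouples.
∂psi/∂a = 12(a - 2)(a - 1)(a + 4) = 0 at a ∈ {-4, 1, 2}; ∂psi/∂b = 36(b - 1)(b + 2)(b + 3) = 0 at b ∈ {-3, -2, 1}.
The Hessian is diagonal: diag(psi_aa, psi_bb). Second derivatives: psi_aa(-4)=360, psi_aa(1)=-60, psi_aa(2)=72; psi_bb(-3)=144, psi_bb(-2)=-108, psi_bb(1)=432.
Local minima occur where both diagonal entries positive: (-4, -3), (-4, 1), (2, -3), (2, 1). Count: 4.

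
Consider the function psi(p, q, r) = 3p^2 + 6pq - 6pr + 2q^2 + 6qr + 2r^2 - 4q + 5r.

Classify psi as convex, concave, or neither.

neither

psi is quadratic, so its Hessian is the constant matrix H = [[6, 6, -6], [6, 4, 6], [-6, 6, 4]].
Leading principal minors: 6, -12, -840.
Neither pattern holds ⇒ H is indefinite ⇒ neither convex nor concave.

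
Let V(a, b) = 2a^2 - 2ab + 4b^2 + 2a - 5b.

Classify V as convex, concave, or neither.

convex

V is quadratic, so its Hessian is the constant matrix H = [[4, -2], [-2, 8]].
det(H) = 28, tr(H) = 12.
det(H) > 0 and tr(H) > 0, so H is positive definite everywhere: convex.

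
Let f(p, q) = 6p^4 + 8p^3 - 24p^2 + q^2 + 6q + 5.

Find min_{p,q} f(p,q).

f(p,q) separates as A(p) + B(q) + 5, so its minimum is min A + min B + 5.
A'(p) = 24p(p - 1)(p + 2) vanishes at p ∈ {-2, 0, 1}; B'(q) = 2q + 6 vanishes at q ∈ {-3}.
Local minima of A (where A''>0): A(-2)=-64, A(1)=-10. Local minima of B: B(-3)=-9.
So the global minimum of f is A(-2) + B(-3) + 5 = -64 − 9 + 5 = -68, attained at (-2, -3).

-68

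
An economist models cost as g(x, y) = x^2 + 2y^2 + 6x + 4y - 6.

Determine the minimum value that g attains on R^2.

-17

g(x,y) separates as P(x) + Q(y) − 6, so its minimum is min P + min Q − 6.
P'(x) = 2x + 6 vanishes at x ∈ {-3}; Q'(y) = 4y + 4 vanishes at y ∈ {-1}.
Local minima of P (where P''>0): P(-3)=-9. Local minima of Q: Q(-1)=-2.
So the global minimum of g is P(-3) + Q(-1) − 6 = -9 − 2 − 6 = -17, attained at (-3, -1).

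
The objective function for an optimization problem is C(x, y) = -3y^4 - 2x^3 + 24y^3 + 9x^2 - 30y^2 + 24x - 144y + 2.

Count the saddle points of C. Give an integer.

C separates as a function of x plus a function of y, so ∇C=0 decouples.
∂C/∂x = -6(x - 4)(x + 1) = 0 at x ∈ {-1, 4}; ∂C/∂y = -12(y - 4)(y - 3)(y + 1) = 0 at y ∈ {-1, 3, 4}.
The Hessian is diagonal: diag(C_xx, C_yy). Second derivatives: C_xx(-1)=30, C_xx(4)=-30; C_yy(-1)=-240, C_yy(3)=48, C_yy(4)=-60.
Saddle points occur where the two diagonal entries have opposite signs: (-1, -1), (-1, 4), (4, 3). Count: 3.

3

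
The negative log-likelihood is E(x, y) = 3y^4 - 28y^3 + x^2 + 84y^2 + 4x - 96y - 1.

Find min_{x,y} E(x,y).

E(x,y) separates as P(x) + Q(y) − 1, so its minimum is min P + min Q − 1.
P'(x) = 2x + 4 vanishes at x ∈ {-2}; Q'(y) = 12(y - 4)(y - 2)(y - 1) vanishes at y ∈ {1, 2, 4}.
Local minima of P (where P''>0): P(-2)=-4. Local minima of Q: Q(1)=-37, Q(4)=-64.
So the global minimum of E is P(-2) + Q(4) − 1 = -4 − 64 − 1 = -69, attained at (-2, 4).

-69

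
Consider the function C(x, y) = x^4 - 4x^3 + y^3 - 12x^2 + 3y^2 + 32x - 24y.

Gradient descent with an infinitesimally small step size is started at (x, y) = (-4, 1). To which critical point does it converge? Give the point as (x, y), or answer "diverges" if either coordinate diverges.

C is separable, so gradient descent decouples: x follows -∂C/∂x, y follows -∂C/∂y.
∂C/∂x = 4(x - 4)(x - 1)(x + 2); at x=-4 this is -320, so x increases.
∂C/∂y = 3(y - 2)(y + 4); at y=1 this is -15, so y increases.
x converges to its nearest critical value -2 (a local min of the x-part); y converges to 2. The iterate converges to (-2, 2).

(-2, 2)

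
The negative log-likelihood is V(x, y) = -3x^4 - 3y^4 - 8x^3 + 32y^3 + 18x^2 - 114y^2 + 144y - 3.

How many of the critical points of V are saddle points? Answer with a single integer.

V separates as a function of x plus a function of y, so ∇V=0 decouples.
∂V/∂x = -12x(x - 1)(x + 3) = 0 at x ∈ {-3, 0, 1}; ∂V/∂y = -12(y - 4)(y - 3)(y - 1) = 0 at y ∈ {1, 3, 4}.
The Hessian is diagonal: diag(V_xx, V_yy). Second derivatives: V_xx(-3)=-144, V_xx(0)=36, V_xx(1)=-48; V_yy(1)=-72, V_yy(3)=24, V_yy(4)=-36.
Saddle points occur where the two diagonal entries have opposite signs: (-3, 3), (0, 1), (0, 4), (1, 3). Count: 4.

4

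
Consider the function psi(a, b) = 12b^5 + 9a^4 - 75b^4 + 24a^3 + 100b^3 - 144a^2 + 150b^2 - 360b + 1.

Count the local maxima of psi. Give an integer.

psi separates as a function of a plus a function of b, so ∇psi=0 decouples.
∂psi/∂a = 36a(a - 2)(a + 4) = 0 at a ∈ {-4, 0, 2}; ∂psi/∂b = 60(b - 3)(b - 2)(b - 1)(b + 1) = 0 at b ∈ {-1, 1, 2, 3}.
The Hessian is diagonal: diag(psi_aa, psi_bb). Second derivatives: psi_aa(-4)=864, psi_aa(0)=-288, psi_aa(2)=432; psi_bb(-1)=-1440, psi_bb(1)=240, psi_bb(2)=-180, psi_bb(3)=480.
Local maxima occur where both diagonal entries negative: (0, -1), (0, 2). Count: 2.

2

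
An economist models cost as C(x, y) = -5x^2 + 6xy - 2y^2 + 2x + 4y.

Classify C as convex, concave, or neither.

concave

C is quadratic, so its Hessian is the constant matrix H = [[-10, 6], [6, -4]].
det(H) = 4, tr(H) = -14.
det(H) > 0 and tr(H) < 0, so H is negative definite everywhere: concave.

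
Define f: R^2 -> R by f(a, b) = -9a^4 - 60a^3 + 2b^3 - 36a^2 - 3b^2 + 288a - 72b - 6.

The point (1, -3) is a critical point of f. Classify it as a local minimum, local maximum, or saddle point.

local maximum

The mixed partial ∂²f/∂a∂b is 0, so the Hessian at any point is diag(f_aa, f_bb) = diag(-36(3a^2 + 10a + 2), 6(2b - 1)).
At (1, -3): H = diag(-540, -42).
Both eigenvalues are negative, so H is negative definite: a local maximum.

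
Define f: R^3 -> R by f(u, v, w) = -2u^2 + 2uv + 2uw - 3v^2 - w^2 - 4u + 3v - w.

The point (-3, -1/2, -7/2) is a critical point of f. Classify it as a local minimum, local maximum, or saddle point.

The Hessian is constant: H = [[-4, 2, 2], [2, -6, 0], [2, 0, -2]].
Leading principal minors: Δ₁ = -4, Δ₂ = 20, Δ₃ = -16.
The minors alternate sign starting negative (−, +, −), so H is negative definite: a local maximum.

local maximum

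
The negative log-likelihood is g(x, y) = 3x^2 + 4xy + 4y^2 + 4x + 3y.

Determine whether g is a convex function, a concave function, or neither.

g is quadratic, so its Hessian is the constant matrix H = [[6, 4], [4, 8]].
det(H) = 32, tr(H) = 14.
det(H) > 0 and tr(H) > 0, so H is positive definite everywhere: convex.

convex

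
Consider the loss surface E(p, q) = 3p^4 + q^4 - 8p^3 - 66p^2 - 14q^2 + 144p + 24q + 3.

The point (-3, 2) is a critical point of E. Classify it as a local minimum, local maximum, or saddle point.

local minimum

The mixed partial ∂²E/∂p∂q is 0, so the Hessian at any point is diag(E_pp, E_qq) = diag(12(3p^2 - 4p - 11), 4(3q^2 - 7)).
At (-3, 2): H = diag(336, 20).
Both eigenvalues are positive, so H is positive definite: a local minimum.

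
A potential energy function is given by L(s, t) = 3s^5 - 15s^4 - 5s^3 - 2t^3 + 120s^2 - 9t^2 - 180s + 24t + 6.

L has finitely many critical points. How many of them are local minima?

2

L separates as a function of s plus a function of t, so ∇L=0 decouples.
∂L/∂s = 15(s - 3)(s - 2)(s - 1)(s + 2) = 0 at s ∈ {-2, 1, 2, 3}; ∂L/∂t = -6(t - 1)(t + 4) = 0 at t ∈ {-4, 1}.
The Hessian is diagonal: diag(L_ss, L_tt). Second derivatives: L_ss(-2)=-900, L_ss(1)=90, L_ss(2)=-60, L_ss(3)=150; L_tt(-4)=30, L_tt(1)=-30.
Local minima occur where both diagonal entries positive: (1, -4), (3, -4). Count: 2.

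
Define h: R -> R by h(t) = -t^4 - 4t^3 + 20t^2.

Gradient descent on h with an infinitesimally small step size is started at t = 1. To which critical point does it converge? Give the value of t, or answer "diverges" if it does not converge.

h'(t) = -4t(t - 2)(t + 5), so h'(1) = 24.
Gradient descent moves in the -h' direction, i.e. t is decreasing.
The nearest critical point in that direction is t = 0, where h'' = 40 > 0 (a local minimum). The iterate converges there.

0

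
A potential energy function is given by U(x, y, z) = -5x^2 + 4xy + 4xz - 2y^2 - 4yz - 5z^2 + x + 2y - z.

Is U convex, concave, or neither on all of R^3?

U is quadratic, so its Hessian is the constant matrix H = [[-10, 4, 4], [4, -4, -4], [4, -4, -10]].
Leading principal minors: -10, 24, -144.
Signs alternate −, +, − ⇒ H ≺ 0 ⇒ concave.

concave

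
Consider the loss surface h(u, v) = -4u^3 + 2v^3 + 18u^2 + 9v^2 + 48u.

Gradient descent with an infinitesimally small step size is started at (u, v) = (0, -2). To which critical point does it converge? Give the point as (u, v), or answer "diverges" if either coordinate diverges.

h is separable, so gradient descent decouples: u follows -∂h/∂u, v follows -∂h/∂v.
∂h/∂u = -12(u - 4)(u + 1); at u=0 this is 48, so u decreases.
∂h/∂v = 6v(v + 3); at v=-2 this is -12, so v increases.
u converges to its nearest critical value -1 (a local min of the u-part); v converges to 0. The iterate converges to (-1, 0).

(-1, 0)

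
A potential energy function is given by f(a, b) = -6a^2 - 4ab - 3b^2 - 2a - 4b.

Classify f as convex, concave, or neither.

f is quadratic, so its Hessian is the constant matrix H = [[-12, -4], [-4, -6]].
det(H) = 56, tr(H) = -18.
det(H) > 0 and tr(H) < 0, so H is negative definite everywhere: concave.

concave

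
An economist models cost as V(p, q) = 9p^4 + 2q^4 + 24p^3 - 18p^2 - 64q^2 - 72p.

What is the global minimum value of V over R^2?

V(p,q) separates as A(p) + B(q), so its minimum is min A + min B.
A'(p) = 36(p - 1)(p + 1)(p + 2) vanishes at p ∈ {-2, -1, 1}; B'(q) = 8q(q - 4)(q + 4) vanishes at q ∈ {-4, 0, 4}.
Local minima of A (where A''>0): A(-2)=24, A(1)=-57. Local minima of B: B(-4)=-512, B(4)=-512.
So the global minimum of V is A(1) + B(-4) = -57 − 512 = -569, attained at (1, -4).

-569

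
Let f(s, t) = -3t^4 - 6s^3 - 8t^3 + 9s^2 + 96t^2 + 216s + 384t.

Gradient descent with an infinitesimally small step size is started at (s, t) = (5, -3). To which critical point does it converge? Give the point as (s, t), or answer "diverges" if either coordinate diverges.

diverges

f is separable, so gradient descent decouples: s follows -∂f/∂s, t follows -∂f/∂t.
∂f/∂s = -18(s - 4)(s + 3); at s=5 this is -144, so s increases.
∂f/∂t = -12(t - 4)(t + 2)(t + 4); at t=-3 this is -84, so t increases.
The s-coordinate has no critical point in that direction and runs off to infinity.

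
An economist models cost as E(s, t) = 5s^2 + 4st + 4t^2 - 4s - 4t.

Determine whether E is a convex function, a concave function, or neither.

convex

E is quadratic, so its Hessian is the constant matrix H = [[10, 4], [4, 8]].
det(H) = 64, tr(H) = 18.
det(H) > 0 and tr(H) > 0, so H is positive definite everywhere: convex.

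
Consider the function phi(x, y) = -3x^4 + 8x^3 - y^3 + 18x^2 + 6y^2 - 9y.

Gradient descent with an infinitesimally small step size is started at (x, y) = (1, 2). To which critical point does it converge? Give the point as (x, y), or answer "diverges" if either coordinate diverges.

phi is separable, so gradient descent decouples: x follows -∂phi/∂x, y follows -∂phi/∂y.
∂phi/∂x = -12x(x - 3)(x + 1); at x=1 this is 48, so x decreases.
∂phi/∂y = -3(y - 3)(y - 1); at y=2 this is 3, so y decreases.
x converges to its nearest critical value 0 (a local min of the x-part); y converges to 1. The iterate converges to (0, 1).

(0, 1)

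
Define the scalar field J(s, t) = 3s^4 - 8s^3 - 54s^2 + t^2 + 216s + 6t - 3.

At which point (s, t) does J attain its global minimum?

(-3, -3)

J(s,t) separates as P(s) + Q(t) − 3, so its minimum is min P + min Q − 3.
P'(s) = 12(s - 3)(s - 2)(s + 3) vanishes at s ∈ {-3, 2, 3}; Q'(t) = 2(t + 3) vanishes at t ∈ {-3}.
Local minima of P (where P''>0): P(-3)=-675, P(3)=189. Local minima of Q: Q(-3)=-9.
So the global minimum of J is P(-3) + Q(-3) − 3 = -675 − 9 − 3 = -687, attained at (-3, -3).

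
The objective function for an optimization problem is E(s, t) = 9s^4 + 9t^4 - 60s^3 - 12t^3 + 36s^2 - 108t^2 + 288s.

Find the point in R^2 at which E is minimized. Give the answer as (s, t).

(-1, 3)

E(s,t) separates as P(s) + Q(t), so its minimum is min P + min Q.
P'(s) = 36(s - 4)(s - 2)(s + 1) vanishes at s ∈ {-1, 2, 4}; Q'(t) = 36t(t - 3)(t + 2) vanishes at t ∈ {-2, 0, 3}.
Local minima of P (where P''>0): P(-1)=-183, P(4)=192. Local minima of Q: Q(-2)=-192, Q(3)=-567.
So the global minimum of E is P(-1) + Q(3) = -183 − 567 = -750, attained at (-1, 3).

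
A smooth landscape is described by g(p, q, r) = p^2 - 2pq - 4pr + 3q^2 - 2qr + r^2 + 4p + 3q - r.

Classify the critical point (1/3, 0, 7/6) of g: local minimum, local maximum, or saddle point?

saddle point

The Hessian is constant: H = [[2, -2, -4], [-2, 6, -2], [-4, -2, 2]].
Leading principal minors: Δ₁ = 2, Δ₂ = 8, Δ₃ = -120.
The minors fit neither the all-positive nor the alternating-sign pattern, so H is indefinite: a saddle point.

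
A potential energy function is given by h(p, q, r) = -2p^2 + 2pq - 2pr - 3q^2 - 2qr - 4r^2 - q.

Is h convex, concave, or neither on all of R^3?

concave

h is quadratic, so its Hessian is the constant matrix H = [[-4, 2, -2], [2, -6, -2], [-2, -2, -8]].
Leading principal minors: -4, 20, -104.
Signs alternate −, +, − ⇒ H ≺ 0 ⇒ concave.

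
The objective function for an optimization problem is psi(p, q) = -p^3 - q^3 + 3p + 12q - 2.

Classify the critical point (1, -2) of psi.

The mixed partial ∂²psi/∂p∂q is 0, so the Hessian at any point is diag(psi_pp, psi_qq) = diag(-6p, -6q).
At (1, -2): H = diag(-6, 12).
The eigenvalues have opposite signs, so H is indefinite: a saddle point.

saddle point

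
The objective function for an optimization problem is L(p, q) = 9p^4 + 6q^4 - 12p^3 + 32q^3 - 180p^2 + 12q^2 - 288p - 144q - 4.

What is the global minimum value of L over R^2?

-2594

L(p,q) separates as A(p) + B(q) − 4, so its minimum is min A + min B − 4.
A'(p) = 36(p - 4)(p + 1)(p + 2) vanishes at p ∈ {-2, -1, 4}; B'(q) = 24(q - 1)(q + 2)(q + 3) vanishes at q ∈ {-3, -2, 1}.
Local minima of A (where A''>0): A(-2)=96, A(4)=-2496. Local minima of B: B(-3)=162, B(1)=-94.
So the global minimum of L is A(4) + B(1) − 4 = -2496 − 94 − 4 = -2594, attained at (4, 1).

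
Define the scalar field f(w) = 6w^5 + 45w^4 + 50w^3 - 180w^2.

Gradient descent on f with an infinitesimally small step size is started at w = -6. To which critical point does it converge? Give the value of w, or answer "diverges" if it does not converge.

f'(w) = 30w(w - 1)(w + 3)(w + 4), so f'(-6) = 7560.
Gradient descent moves in the -f' direction, i.e. w is decreasing.
There is no critical point below w=-6, and f' keeps the same sign, so the iterate runs off to −∞.

diverges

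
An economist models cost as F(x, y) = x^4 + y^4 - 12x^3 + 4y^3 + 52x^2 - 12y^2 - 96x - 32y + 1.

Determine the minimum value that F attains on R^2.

F(x,y) separates as P(x) + Q(y) + 1, so its minimum is min P + min Q + 1.
P'(x) = 4(x - 4)(x - 3)(x - 2) vanishes at x ∈ {2, 3, 4}; Q'(y) = 4(y - 2)(y + 1)(y + 4) vanishes at y ∈ {-4, -1, 2}.
Local minima of P (where P''>0): P(2)=-64, P(4)=-64. Local minima of Q: Q(-4)=-64, Q(2)=-64.
So the global minimum of F is P(2) + Q(-4) + 1 = -64 − 64 + 1 = -127, attained at (2, -4).

-127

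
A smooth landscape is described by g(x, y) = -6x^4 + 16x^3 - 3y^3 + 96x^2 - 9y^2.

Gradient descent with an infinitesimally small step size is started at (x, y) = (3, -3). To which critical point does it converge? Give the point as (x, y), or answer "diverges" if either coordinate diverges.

(0, -2)

g is separable, so gradient descent decouples: x follows -∂g/∂x, y follows -∂g/∂y.
∂g/∂x = -24x(x - 4)(x + 2); at x=3 this is 360, so x decreases.
∂g/∂y = -9y(y + 2); at y=-3 this is -27, so y increases.
x converges to its nearest critical value 0 (a local min of the x-part); y converges to -2. The iterate converges to (0, -2).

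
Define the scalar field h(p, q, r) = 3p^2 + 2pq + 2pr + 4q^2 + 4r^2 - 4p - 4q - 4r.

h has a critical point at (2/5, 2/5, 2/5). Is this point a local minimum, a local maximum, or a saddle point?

local minimum

The Hessian is constant: H = [[6, 2, 2], [2, 8, 0], [2, 0, 8]].
Leading principal minors: Δ₁ = 6, Δ₂ = 44, Δ₃ = 320.
All leading minors are positive, so H is positive definite: a local minimum.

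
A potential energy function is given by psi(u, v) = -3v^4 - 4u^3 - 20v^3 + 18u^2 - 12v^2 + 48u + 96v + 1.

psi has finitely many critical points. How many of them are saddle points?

psi separates as a function of u plus a function of v, so ∇psi=0 decouples.
∂psi/∂u = -12(u - 4)(u + 1) = 0 at u ∈ {-1, 4}; ∂psi/∂v = -12(v - 1)(v + 2)(v + 4) = 0 at v ∈ {-4, -2, 1}.
The Hessian is diagonal: diag(psi_uu, psi_vv). Second derivatives: psi_uu(-1)=60, psi_uu(4)=-60; psi_vv(-4)=-120, psi_vv(-2)=72, psi_vv(1)=-180.
Saddle points occur where the two diagonal entries have opposite signs: (-1, -4), (-1, 1), (4, -2). Count: 3.

3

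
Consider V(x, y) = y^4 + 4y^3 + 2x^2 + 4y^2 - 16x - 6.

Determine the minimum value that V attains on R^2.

V(x,y) separates as P(x) + Q(y) − 6, so its minimum is min P + min Q − 6.
P'(x) = 4x - 16 vanishes at x ∈ {4}; Q'(y) = 4y(y + 1)(y + 2) vanishes at y ∈ {-2, -1, 0}.
Local minima of P (where P''>0): P(4)=-32. Local minima of Q: Q(-2)=0, Q(0)=0.
So the global minimum of V is P(4) + Q(-2) − 6 = -32 + 0 − 6 = -38, attained at (4, -2).

-38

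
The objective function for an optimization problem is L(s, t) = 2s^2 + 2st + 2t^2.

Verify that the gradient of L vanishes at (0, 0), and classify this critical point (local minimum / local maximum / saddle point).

local minimum

∇L = (4s + 2t, 2s + 4t); substituting (0, 0) gives ∇L = (0, 0), so (0, 0) is indeed a critical point.
The Hessian of L is constant: H = [[4, 2], [2, 4]].
det(H) = 4·4 − 2² = 12.
det(H) > 0 and tr(H) = 8 > 0, so H is positive definite and the point is a local minimum.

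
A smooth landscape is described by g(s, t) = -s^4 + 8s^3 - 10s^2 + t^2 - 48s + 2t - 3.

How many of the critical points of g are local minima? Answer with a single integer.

g separates as a function of s plus a function of t, so ∇g=0 decouples.
∂g/∂s = -4(s - 4)(s - 3)(s + 1) = 0 at s ∈ {-1, 3, 4}; ∂g/∂t = 2(t + 1) = 0 at t ∈ {-1}.
The Hessian is diagonal: diag(g_ss, g_tt). Second derivatives: g_ss(-1)=-80, g_ss(3)=16, g_ss(4)=-20; g_tt(-1)=2.
Local minima occur where both diagonal entries positive: (3, -1). Count: 1.

1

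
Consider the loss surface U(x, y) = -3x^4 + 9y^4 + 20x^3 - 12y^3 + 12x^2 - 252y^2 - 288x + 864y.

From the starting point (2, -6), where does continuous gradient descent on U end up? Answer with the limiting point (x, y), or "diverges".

(3, -4)

U is separable, so gradient descent decouples: x follows -∂U/∂x, y follows -∂U/∂y.
∂U/∂x = -12(x - 4)(x - 3)(x + 2); at x=2 this is -96, so x increases.
∂U/∂y = 36(y - 3)(y - 2)(y + 4); at y=-6 this is -5184, so y increases.
x converges to its nearest critical value 3 (a local min of the x-part); y converges to -4. The iterate converges to (3, -4).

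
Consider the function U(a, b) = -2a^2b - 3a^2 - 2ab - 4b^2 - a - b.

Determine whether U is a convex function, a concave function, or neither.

The term -2a^2b is cubic, so the Hessian is not constant.
∂²U/∂a² = -4b - 6, which takes both signs as b varies (negative for sufficiently large b). A diagonal entry of the Hessian changing sign means the Hessian is neither positive- nor negative-semidefinite on all of R^2.

neither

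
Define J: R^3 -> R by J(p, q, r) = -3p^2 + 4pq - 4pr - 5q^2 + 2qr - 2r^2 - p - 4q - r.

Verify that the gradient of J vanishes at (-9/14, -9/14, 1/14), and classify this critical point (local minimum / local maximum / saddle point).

∇J = (-6p + 4q - 4r - 1, 4p - 10q + 2r - 4, -4p + 2q - 4r - 1); substituting (-9/14, -9/14, 1/14) gives ∇J = (0, 0, 0), so (-9/14, -9/14, 1/14) is indeed a critical point.
The Hessian is constant: H = [[-6, 4, -4], [4, -10, 2], [-4, 2, -4]].
Leading principal minors: Δ₁ = -6, Δ₂ = 44, Δ₃ = -56.
The minors alternate sign starting negative (−, +, −), so H is negative definite: a local maximum.

local maximum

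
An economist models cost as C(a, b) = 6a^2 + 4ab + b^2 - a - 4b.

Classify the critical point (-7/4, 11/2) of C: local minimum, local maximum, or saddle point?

The Hessian of C is constant: H = [[12, 4], [4, 2]].
det(H) = 12·2 − 4² = 8.
det(H) > 0 and tr(H) = 14 > 0, so H is positive definite and the point is a local minimum.

local minimum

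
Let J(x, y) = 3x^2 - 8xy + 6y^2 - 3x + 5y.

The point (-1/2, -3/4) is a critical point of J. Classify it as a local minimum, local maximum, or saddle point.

The Hessian of J is constant: H = [[6, -8], [-8, 12]].
det(H) = 6·12 − (-8)² = 8.
det(H) > 0 and tr(H) = 18 > 0, so H is positive definite and the point is a local minimum.

local minimum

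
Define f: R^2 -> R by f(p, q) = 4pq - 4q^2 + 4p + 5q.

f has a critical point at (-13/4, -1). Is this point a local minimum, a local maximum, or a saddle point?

The Hessian of f is constant: H = [[0, 4], [4, -8]].
det(H) = 0·(-8) − 4² = -16.
Since det(H) < 0, H is indefinite and the critical point is a saddle point.

saddle point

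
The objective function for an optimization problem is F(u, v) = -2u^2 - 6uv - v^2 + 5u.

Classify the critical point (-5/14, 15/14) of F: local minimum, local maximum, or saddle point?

saddle point

The Hessian of F is constant: H = [[-4, -6], [-6, -2]].
det(H) = (-4)·(-2) − (-6)² = -28.
Since det(H) < 0, H is indefinite and the critical point is a saddle point.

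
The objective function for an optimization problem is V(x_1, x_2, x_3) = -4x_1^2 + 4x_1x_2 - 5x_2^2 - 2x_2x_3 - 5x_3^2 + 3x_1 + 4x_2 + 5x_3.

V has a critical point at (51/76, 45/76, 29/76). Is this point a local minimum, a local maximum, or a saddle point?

local maximum

The Hessian is constant: H = [[-8, 4, 0], [4, -10, -2], [0, -2, -10]].
Leading principal minors: Δ₁ = -8, Δ₂ = 64, Δ₃ = -608.
The minors alternate sign starting negative (−, +, −), so H is negative definite: a local maximum.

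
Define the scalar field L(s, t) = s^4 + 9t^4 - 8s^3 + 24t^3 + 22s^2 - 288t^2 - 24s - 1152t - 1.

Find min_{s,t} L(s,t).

L(s,t) separates as P(s) + Q(t) − 1, so its minimum is min P + min Q − 1.
P'(s) = 4(s - 3)(s - 2)(s - 1) vanishes at s ∈ {1, 2, 3}; Q'(t) = 36(t - 4)(t + 2)(t + 4) vanishes at t ∈ {-4, -2, 4}.
Local minima of P (where P''>0): P(1)=-9, P(3)=-9. Local minima of Q: Q(-4)=768, Q(4)=-5376.
So the global minimum of L is P(1) + Q(4) − 1 = -9 − 5376 − 1 = -5386, attained at (1, 4).

-5386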